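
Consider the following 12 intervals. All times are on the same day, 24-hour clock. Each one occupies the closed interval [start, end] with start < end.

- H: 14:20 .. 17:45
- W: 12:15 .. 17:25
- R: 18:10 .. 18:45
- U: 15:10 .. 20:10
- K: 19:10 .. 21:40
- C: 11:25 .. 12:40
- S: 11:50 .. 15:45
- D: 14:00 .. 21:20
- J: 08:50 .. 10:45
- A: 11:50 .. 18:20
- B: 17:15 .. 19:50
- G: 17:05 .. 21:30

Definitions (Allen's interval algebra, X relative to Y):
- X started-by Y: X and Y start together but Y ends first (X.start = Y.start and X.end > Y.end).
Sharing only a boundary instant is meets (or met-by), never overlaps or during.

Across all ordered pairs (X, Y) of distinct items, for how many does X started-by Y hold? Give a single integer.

1

Checking all 132 ordered pairs for relation 'started-by'; matching pairs in alphabetical order:
(A, S): A started-by S ✓
Count: 1.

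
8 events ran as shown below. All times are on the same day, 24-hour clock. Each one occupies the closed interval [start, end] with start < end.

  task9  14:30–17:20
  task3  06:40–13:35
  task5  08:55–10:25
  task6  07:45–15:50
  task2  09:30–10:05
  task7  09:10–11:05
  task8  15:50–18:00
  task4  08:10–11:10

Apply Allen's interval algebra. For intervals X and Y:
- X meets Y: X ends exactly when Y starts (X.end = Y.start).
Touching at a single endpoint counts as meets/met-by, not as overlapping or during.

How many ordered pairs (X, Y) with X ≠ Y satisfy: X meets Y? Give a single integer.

Checking all 56 ordered pairs for relation 'meets'; matching pairs in alphabetical order:
(task6, task8): task6 meets task8 ✓
Count: 1.

1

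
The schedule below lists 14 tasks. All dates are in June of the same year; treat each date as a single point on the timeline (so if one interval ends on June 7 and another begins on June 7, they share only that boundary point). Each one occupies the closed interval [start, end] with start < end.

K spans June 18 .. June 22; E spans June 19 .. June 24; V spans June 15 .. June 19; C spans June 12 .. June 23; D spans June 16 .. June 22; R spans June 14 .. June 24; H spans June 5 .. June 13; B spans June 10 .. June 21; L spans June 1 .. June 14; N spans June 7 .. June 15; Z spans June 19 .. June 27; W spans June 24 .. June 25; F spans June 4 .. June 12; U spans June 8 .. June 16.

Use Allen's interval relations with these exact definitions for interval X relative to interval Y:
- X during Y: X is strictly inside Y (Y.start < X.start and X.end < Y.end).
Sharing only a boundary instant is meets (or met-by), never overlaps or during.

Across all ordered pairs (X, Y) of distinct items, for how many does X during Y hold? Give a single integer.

Checking all 182 ordered pairs for relation 'during'; matching pairs in alphabetical order:
(D, C): D during C ✓
(D, R): D during R ✓
(F, L): F during L ✓
(H, L): H during L ✓
(K, C): K during C ✓
(K, R): K during R ✓
(V, B): V during B ✓
(V, C): V during C ✓
(V, R): V during R ✓
(W, Z): W during Z ✓
Count: 10.

10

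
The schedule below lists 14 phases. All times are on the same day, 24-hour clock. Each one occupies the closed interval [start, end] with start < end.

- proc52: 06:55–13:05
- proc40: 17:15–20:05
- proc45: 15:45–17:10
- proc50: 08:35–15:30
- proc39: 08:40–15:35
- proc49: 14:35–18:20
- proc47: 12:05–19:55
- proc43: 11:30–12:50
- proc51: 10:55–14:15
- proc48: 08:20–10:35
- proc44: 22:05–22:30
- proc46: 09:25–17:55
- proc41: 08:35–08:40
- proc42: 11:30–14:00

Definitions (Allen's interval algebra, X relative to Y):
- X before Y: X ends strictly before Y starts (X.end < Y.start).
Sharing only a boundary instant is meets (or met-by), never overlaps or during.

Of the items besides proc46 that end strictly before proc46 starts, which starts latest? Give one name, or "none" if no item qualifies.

proc41

Target proc46 = [09:25, 17:55].
proc39 [08:40, 15:35] → overlaps → excluded.
proc40 [17:15, 20:05] → overlapped-by → excluded.
proc41 [08:35, 08:40] → before → candidate.
proc42 [11:30, 14:00] → during → excluded.
proc43 [11:30, 12:50] → during → excluded.
proc44 [22:05, 22:30] → after → excluded.
proc45 [15:45, 17:10] → during → excluded.
proc47 [12:05, 19:55] → overlapped-by → excluded.
proc48 [08:20, 10:35] → overlaps → excluded.
proc49 [14:35, 18:20] → overlapped-by → excluded.
proc50 [08:35, 15:30] → overlaps → excluded.
proc51 [10:55, 14:15] → during → excluded.
proc52 [06:55, 13:05] → overlaps → excluded.
Among candidates, latest start is 08:35 → proc41.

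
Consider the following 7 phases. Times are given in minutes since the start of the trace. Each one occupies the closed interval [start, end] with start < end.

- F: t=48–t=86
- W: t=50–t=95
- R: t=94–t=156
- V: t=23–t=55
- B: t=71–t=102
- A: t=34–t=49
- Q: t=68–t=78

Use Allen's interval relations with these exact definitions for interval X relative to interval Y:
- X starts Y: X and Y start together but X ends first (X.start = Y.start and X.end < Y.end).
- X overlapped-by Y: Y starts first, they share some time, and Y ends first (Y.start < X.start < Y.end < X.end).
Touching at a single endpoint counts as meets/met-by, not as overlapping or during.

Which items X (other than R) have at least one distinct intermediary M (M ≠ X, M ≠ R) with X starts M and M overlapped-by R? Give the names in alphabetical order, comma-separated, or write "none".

none

Target R = [t=94, t=156].
Intermediaries M with M overlapped-by R: none.
Union: none.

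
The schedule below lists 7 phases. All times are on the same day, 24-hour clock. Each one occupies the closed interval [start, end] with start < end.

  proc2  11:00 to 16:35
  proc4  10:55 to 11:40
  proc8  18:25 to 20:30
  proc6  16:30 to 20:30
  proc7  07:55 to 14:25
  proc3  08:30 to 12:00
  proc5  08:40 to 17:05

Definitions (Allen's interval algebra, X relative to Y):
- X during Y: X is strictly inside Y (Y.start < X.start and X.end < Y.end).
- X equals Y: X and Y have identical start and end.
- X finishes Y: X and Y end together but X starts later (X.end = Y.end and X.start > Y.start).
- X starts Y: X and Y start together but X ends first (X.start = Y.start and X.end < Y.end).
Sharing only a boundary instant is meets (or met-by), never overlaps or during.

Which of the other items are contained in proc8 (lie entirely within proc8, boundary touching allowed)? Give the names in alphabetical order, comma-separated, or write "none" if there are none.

none

Target proc8 = [18:25, 20:30].
proc2 [11:00, 16:35] → before → no.
proc3 [08:30, 12:00] → before → no.
proc4 [10:55, 11:40] → before → no.
proc5 [08:40, 17:05] → before → no.
proc6 [16:30, 20:30] → finished-by → no.
proc7 [07:55, 14:25] → before → no.
Result: none.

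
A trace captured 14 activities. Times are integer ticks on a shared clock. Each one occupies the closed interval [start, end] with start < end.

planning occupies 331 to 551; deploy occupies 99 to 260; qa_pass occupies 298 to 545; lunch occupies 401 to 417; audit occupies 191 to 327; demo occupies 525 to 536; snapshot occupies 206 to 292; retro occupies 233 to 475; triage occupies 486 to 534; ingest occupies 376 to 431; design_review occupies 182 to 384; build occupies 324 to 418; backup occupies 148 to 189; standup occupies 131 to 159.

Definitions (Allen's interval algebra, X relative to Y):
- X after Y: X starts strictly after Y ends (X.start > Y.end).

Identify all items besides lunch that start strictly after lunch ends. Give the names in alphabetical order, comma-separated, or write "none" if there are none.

Target lunch = [401, 417].
audit [191, 327] → before → no.
backup [148, 189] → before → no.
build [324, 418] → contains → no.
demo [525, 536] → after → yes.
deploy [99, 260] → before → no.
design_review [182, 384] → before → no.
ingest [376, 431] → contains → no.
planning [331, 551] → contains → no.
qa_pass [298, 545] → contains → no.
retro [233, 475] → contains → no.
snapshot [206, 292] → before → no.
standup [131, 159] → before → no.
triage [486, 534] → after → yes.
Result: demo, triage.

demo, triage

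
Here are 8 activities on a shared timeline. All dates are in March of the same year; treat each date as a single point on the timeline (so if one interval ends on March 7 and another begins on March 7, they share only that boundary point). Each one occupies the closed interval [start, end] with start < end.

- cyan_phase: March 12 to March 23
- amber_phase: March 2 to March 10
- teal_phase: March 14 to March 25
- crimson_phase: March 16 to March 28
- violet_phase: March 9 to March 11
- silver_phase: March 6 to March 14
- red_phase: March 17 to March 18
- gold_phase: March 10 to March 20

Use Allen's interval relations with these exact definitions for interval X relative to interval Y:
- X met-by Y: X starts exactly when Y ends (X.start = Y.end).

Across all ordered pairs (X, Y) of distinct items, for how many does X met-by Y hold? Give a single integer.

Checking all 56 ordered pairs for relation 'met-by'; matching pairs in alphabetical order:
(gold_phase, amber_phase): gold_phase met-by amber_phase ✓
(teal_phase, silver_phase): teal_phase met-by silver_phase ✓
Count: 2.

2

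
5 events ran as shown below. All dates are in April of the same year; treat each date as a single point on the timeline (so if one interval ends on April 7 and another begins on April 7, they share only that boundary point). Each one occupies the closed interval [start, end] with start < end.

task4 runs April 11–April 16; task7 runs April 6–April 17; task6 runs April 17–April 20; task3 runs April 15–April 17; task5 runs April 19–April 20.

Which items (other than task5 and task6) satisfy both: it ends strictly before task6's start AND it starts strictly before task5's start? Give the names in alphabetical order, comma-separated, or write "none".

task4

Conditions: its end is strictly before task6's start (X.end < April 17) AND its start is strictly before task5's start (X.start < April 19).
task3: end April 17 < April 17? ✗; start April 15 < April 19? ✓ → no.
task4: end April 16 < April 17? ✓; start April 11 < April 19? ✓ → yes.
task7: end April 17 < April 17? ✗; start April 6 < April 19? ✓ → no.
Result: task4.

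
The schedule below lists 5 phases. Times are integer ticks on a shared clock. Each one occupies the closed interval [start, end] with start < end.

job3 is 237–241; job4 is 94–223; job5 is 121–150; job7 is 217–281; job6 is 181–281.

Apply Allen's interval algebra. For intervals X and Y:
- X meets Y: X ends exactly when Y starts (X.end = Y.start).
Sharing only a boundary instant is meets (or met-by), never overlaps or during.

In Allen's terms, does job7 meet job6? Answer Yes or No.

job7 = [217, 281], job6 = [181, 281].
Actual relation of job7 to job6: finishes.
Asked whether 'meets' holds → No.

No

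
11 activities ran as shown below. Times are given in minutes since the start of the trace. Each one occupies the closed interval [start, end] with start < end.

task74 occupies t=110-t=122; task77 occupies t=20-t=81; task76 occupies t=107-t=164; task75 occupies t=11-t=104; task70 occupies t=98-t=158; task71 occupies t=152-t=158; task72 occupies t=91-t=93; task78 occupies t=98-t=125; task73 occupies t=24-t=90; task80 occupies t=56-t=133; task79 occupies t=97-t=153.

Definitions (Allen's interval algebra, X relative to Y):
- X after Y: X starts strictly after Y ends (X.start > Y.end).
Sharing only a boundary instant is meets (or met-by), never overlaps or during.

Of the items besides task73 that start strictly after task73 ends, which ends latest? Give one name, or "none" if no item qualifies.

Target task73 = [t=24, t=90].
task70 [t=98, t=158] → after → candidate.
task71 [t=152, t=158] → after → candidate.
task72 [t=91, t=93] → after → candidate.
task74 [t=110, t=122] → after → candidate.
task75 [t=11, t=104] → contains → excluded.
task76 [t=107, t=164] → after → candidate.
task77 [t=20, t=81] → overlaps → excluded.
task78 [t=98, t=125] → after → candidate.
task79 [t=97, t=153] → after → candidate.
task80 [t=56, t=133] → overlapped-by → excluded.
Among candidates, latest end is t=164 → task76.

task76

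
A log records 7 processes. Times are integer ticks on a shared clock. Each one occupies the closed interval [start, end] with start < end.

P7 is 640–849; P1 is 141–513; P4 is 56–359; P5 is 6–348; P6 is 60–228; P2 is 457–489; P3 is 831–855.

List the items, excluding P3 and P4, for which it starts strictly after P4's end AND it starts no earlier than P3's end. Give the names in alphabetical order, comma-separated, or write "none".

none

Conditions: its start is strictly after P4's end (X.start > 359) AND its start is no earlier than P3's end (X.start >= 855).
P1: start 141 > 359? ✗; start 141 >= 855? ✗ → no.
P2: start 457 > 359? ✓; start 457 >= 855? ✗ → no.
P5: start 6 > 359? ✗; start 6 >= 855? ✗ → no.
P6: start 60 > 359? ✗; start 60 >= 855? ✗ → no.
P7: start 640 > 359? ✓; start 640 >= 855? ✗ → no.
Result: none.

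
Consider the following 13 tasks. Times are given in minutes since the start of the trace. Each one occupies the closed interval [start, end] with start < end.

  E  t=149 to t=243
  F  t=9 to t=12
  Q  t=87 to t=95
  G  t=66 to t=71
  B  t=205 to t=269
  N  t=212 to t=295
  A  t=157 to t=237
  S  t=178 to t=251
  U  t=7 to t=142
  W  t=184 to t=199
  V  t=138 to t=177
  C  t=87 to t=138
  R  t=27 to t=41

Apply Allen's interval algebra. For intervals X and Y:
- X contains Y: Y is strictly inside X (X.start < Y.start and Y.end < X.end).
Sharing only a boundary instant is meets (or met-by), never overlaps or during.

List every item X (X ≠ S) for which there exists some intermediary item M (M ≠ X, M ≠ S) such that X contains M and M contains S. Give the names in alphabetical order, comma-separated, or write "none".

Target S = [t=178, t=251].
Intermediaries M with M contains S: none.
Union: none.

none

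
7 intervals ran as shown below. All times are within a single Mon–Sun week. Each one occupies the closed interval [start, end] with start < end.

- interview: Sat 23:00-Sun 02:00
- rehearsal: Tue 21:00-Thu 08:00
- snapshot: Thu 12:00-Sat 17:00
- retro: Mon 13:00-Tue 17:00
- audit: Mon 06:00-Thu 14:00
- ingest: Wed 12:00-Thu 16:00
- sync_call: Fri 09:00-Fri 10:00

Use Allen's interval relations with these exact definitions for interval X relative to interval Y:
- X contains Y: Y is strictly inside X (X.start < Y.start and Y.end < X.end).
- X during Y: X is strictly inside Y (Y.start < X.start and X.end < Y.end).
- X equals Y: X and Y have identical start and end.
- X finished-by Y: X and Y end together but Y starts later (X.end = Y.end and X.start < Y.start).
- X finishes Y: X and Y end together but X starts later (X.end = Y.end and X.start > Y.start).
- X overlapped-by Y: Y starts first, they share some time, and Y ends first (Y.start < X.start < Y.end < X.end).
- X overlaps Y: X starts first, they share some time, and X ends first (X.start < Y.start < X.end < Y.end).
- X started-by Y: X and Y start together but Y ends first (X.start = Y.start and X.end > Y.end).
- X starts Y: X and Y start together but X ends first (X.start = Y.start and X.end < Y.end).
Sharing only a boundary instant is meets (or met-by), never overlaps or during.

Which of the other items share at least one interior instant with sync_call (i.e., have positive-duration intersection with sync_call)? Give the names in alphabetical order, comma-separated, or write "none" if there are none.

Target sync_call = [Fri 09:00, Fri 10:00].
audit [Mon 06:00, Thu 14:00] → before → no.
ingest [Wed 12:00, Thu 16:00] → before → no.
interview [Sat 23:00, Sun 02:00] → after → no.
rehearsal [Tue 21:00, Thu 08:00] → before → no.
retro [Mon 13:00, Tue 17:00] → before → no.
snapshot [Thu 12:00, Sat 17:00] → contains → yes.
Result: snapshot.

snapshot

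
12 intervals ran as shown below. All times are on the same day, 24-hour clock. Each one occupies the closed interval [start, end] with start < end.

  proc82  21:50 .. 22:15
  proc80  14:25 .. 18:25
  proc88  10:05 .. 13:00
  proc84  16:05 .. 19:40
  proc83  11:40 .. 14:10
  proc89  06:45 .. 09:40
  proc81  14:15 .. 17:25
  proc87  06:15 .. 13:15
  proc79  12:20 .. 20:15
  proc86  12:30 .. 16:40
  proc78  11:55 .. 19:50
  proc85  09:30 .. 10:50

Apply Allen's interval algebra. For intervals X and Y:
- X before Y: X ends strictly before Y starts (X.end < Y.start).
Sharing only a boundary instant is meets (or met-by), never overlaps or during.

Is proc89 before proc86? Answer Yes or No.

proc89 = [06:45, 09:40], proc86 = [12:30, 16:40].
Actual relation of proc89 to proc86: before.
Asked whether 'before' holds → Yes.

Yes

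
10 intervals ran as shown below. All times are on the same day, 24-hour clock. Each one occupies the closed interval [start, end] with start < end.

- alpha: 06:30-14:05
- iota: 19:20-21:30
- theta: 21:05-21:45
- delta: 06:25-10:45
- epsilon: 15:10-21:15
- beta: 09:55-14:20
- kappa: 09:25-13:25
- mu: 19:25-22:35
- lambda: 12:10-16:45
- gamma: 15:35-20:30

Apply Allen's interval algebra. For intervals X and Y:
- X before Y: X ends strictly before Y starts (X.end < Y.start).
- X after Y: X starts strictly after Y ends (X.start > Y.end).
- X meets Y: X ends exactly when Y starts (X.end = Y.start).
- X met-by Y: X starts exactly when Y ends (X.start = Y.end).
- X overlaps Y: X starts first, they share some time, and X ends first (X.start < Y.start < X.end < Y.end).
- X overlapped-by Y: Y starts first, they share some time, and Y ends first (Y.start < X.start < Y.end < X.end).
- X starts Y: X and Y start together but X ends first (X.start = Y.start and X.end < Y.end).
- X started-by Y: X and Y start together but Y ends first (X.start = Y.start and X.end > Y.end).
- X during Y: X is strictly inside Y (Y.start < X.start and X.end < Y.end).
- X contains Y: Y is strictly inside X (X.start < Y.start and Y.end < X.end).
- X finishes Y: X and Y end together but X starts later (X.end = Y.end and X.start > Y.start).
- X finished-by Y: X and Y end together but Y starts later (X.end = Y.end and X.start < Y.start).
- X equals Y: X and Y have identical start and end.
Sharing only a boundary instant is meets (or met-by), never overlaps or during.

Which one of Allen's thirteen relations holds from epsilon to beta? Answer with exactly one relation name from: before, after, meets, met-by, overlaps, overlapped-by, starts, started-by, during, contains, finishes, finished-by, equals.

after

epsilon = [15:10, 21:15]; beta = [09:55, 14:20].
Compare endpoints: epsilon.start > beta.start, epsilon.start > beta.end, epsilon.end > beta.start, epsilon.end > beta.end.
That pattern is 'after'.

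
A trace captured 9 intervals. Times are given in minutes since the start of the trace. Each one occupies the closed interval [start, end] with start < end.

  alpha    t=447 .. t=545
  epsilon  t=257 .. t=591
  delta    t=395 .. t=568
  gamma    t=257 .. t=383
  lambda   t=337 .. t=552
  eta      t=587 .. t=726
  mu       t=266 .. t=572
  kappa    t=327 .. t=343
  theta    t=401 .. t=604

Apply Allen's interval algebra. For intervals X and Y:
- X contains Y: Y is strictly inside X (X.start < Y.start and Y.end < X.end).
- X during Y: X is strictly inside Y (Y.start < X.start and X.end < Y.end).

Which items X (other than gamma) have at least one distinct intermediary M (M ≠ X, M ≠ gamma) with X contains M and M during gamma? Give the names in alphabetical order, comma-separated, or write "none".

epsilon, mu

Target gamma = [t=257, t=383].
Intermediaries M with M during gamma: kappa.
Via kappa — items with X contains kappa: epsilon, mu.
Union: epsilon, mu.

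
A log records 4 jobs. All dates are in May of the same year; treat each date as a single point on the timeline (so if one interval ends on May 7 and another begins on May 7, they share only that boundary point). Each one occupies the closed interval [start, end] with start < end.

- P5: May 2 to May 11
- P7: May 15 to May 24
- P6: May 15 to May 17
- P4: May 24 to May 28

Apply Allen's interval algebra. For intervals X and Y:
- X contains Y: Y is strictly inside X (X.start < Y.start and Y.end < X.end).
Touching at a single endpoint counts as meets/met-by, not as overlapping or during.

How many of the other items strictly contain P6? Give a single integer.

Target P6 = [May 15, May 17].
P4 [May 24, May 28] → after → no.
P5 [May 2, May 11] → before → no.
P7 [May 15, May 24] → started-by → no.
Total: 0.

0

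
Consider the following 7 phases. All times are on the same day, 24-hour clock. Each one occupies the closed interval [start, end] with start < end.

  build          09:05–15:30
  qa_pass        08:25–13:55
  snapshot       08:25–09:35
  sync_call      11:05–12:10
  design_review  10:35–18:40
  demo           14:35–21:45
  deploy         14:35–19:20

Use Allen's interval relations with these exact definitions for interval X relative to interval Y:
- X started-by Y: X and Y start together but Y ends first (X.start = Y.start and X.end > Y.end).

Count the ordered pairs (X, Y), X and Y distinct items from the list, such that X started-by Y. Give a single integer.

Checking all 42 ordered pairs for relation 'started-by'; matching pairs in alphabetical order:
(demo, deploy): demo started-by deploy ✓
(qa_pass, snapshot): qa_pass started-by snapshot ✓
Count: 2.

2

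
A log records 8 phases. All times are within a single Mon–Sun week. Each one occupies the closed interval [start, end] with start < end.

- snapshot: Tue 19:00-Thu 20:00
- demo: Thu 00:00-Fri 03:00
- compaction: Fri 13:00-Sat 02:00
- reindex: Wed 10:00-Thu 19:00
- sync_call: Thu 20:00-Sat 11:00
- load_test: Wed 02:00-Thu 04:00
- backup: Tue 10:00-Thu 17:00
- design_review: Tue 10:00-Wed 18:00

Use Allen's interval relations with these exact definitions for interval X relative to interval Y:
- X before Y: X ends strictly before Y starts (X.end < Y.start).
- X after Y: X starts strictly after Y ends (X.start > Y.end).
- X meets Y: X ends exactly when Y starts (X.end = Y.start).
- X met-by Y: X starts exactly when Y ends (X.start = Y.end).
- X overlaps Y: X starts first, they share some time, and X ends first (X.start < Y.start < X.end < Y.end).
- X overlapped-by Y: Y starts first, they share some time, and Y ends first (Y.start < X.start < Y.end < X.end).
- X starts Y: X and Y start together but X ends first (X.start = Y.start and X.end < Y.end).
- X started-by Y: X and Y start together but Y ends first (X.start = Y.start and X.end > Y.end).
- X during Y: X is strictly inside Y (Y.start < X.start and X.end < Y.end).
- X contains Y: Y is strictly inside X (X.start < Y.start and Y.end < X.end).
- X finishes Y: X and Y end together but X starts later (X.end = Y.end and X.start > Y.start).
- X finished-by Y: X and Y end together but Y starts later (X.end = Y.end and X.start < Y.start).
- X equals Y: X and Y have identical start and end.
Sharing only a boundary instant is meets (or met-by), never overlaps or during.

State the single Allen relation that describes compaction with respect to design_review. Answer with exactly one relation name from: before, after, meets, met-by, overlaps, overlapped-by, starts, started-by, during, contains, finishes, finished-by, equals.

after

compaction = [Fri 13:00, Sat 02:00]; design_review = [Tue 10:00, Wed 18:00].
Compare endpoints: compaction.start > design_review.start, compaction.start > design_review.end, compaction.end > design_review.start, compaction.end > design_review.end.
That pattern is 'after'.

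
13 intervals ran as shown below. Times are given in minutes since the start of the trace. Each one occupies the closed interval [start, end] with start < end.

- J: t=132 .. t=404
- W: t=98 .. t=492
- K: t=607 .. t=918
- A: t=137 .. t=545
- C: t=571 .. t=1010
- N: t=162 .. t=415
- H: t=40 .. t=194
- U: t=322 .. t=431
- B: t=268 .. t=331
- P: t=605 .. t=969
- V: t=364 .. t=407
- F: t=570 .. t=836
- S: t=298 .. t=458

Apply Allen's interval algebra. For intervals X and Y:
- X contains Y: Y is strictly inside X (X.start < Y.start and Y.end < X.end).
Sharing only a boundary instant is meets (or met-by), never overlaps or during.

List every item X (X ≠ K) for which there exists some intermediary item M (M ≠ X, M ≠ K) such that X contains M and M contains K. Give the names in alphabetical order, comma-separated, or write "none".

Target K = [t=607, t=918].
Intermediaries M with M contains K: C, P.
Via C — items with X contains C: none.
Via P — items with X contains P: C.
Union: C.

C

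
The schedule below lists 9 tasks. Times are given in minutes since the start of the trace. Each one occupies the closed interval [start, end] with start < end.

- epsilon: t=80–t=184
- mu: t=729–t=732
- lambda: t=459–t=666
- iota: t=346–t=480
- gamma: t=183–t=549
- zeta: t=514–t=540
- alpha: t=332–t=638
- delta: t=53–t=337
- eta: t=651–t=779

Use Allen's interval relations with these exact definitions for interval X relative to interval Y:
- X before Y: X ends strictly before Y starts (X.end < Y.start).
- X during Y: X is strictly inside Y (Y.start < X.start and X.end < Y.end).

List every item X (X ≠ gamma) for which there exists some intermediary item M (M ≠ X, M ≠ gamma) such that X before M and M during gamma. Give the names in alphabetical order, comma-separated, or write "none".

delta, epsilon, iota

Target gamma = [t=183, t=549].
Intermediaries M with M during gamma: iota, zeta.
Via iota — items with X before iota: delta, epsilon.
Via zeta — items with X before zeta: delta, epsilon, iota.
Union: delta, epsilon, iota.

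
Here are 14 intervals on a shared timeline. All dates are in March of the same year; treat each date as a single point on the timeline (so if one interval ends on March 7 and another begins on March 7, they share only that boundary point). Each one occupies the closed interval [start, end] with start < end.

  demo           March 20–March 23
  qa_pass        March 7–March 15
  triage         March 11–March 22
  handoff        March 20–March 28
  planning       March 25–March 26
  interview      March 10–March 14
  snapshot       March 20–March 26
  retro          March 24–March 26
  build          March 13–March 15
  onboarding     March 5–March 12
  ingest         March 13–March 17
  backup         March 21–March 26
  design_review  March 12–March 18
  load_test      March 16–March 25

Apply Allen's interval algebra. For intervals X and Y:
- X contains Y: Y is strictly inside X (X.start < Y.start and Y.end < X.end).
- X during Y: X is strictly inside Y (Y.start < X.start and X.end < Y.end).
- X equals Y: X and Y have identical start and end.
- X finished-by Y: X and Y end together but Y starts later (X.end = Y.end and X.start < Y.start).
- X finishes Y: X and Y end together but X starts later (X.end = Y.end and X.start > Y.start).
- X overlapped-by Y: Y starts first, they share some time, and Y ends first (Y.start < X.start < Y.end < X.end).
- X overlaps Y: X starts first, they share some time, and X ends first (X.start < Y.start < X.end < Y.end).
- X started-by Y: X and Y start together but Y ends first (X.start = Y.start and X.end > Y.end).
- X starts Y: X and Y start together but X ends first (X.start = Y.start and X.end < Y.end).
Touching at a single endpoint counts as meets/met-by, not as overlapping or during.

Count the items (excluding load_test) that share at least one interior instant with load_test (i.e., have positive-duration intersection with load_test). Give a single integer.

8

Target load_test = [March 16, March 25].
backup [March 21, March 26] → overlapped-by → counts.
build [March 13, March 15] → before → no.
demo [March 20, March 23] → during → counts.
design_review [March 12, March 18] → overlaps → counts.
handoff [March 20, March 28] → overlapped-by → counts.
ingest [March 13, March 17] → overlaps → counts.
interview [March 10, March 14] → before → no.
onboarding [March 5, March 12] → before → no.
planning [March 25, March 26] → met-by → no.
qa_pass [March 7, March 15] → before → no.
retro [March 24, March 26] → overlapped-by → counts.
snapshot [March 20, March 26] → overlapped-by → counts.
triage [March 11, March 22] → overlaps → counts.
Total: 8.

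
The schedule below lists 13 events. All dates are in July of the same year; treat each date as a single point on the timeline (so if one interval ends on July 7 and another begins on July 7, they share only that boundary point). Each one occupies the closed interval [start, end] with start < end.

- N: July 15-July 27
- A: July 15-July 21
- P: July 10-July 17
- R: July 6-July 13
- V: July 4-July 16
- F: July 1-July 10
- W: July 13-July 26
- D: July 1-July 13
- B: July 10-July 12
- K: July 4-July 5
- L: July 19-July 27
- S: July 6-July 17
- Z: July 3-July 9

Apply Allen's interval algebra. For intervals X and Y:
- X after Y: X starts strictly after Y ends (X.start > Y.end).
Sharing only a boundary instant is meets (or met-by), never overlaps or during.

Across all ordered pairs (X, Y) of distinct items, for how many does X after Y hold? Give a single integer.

Checking all 156 ordered pairs for relation 'after'; matching pairs in alphabetical order:
(A, B): A after B ✓
(A, D): A after D ✓
(A, F): A after F ✓
(A, K): A after K ✓
(A, R): A after R ✓
(A, Z): A after Z ✓
(B, K): B after K ✓
(B, Z): B after Z ✓
(L, B): L after B ✓
(L, D): L after D ✓
(L, F): L after F ✓
(L, K): L after K ✓
(L, P): L after P ✓
(L, R): L after R ✓
(L, S): L after S ✓
(L, V): L after V ✓
(L, Z): L after Z ✓
(N, B): N after B ✓
(N, D): N after D ✓
(N, F): N after F ✓
(N, K): N after K ✓
(N, R): N after R ✓
(N, Z): N after Z ✓
(P, K): P after K ✓
... plus 7 further pairs not listed.
Count: 31.

31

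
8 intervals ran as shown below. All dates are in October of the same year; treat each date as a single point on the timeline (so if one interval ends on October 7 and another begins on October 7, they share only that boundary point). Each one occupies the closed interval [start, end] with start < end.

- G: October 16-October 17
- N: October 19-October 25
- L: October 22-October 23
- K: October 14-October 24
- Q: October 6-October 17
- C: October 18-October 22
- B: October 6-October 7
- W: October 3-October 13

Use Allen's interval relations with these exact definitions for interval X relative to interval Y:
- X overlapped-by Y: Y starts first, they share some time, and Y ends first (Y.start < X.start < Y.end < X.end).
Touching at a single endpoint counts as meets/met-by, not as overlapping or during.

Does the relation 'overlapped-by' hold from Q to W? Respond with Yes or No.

Q = [October 6, October 17], W = [October 3, October 13].
Actual relation of Q to W: overlapped-by.
Asked whether 'overlapped-by' holds → Yes.

Yes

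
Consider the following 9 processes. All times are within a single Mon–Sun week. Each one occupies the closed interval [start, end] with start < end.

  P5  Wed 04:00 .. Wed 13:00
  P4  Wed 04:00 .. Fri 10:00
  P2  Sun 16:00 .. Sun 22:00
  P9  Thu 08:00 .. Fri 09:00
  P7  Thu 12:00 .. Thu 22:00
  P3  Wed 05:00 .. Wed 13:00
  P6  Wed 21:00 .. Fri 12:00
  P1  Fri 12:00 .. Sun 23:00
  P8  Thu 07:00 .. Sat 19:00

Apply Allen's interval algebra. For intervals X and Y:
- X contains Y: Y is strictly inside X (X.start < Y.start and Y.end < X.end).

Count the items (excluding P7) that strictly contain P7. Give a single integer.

Target P7 = [Thu 12:00, Thu 22:00].
P1 [Fri 12:00, Sun 23:00] → after → no.
P2 [Sun 16:00, Sun 22:00] → after → no.
P3 [Wed 05:00, Wed 13:00] → before → no.
P4 [Wed 04:00, Fri 10:00] → contains → counts.
P5 [Wed 04:00, Wed 13:00] → before → no.
P6 [Wed 21:00, Fri 12:00] → contains → counts.
P8 [Thu 07:00, Sat 19:00] → contains → counts.
P9 [Thu 08:00, Fri 09:00] → contains → counts.
Total: 4.

4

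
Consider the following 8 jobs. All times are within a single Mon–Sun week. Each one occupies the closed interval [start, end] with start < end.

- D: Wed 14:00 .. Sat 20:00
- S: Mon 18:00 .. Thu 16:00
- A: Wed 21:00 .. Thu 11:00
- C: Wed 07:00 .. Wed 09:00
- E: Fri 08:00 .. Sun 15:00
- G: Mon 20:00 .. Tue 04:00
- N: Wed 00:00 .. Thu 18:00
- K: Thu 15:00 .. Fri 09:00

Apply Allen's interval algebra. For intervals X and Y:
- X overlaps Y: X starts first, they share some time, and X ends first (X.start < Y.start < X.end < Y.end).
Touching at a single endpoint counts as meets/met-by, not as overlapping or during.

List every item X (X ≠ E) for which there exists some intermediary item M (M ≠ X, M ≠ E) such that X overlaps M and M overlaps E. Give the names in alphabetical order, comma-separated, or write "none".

Target E = [Fri 08:00, Sun 15:00].
Intermediaries M with M overlaps E: D, K.
Via D — items with X overlaps D: N, S.
Via K — items with X overlaps K: N, S.
Union: N, S.

N, S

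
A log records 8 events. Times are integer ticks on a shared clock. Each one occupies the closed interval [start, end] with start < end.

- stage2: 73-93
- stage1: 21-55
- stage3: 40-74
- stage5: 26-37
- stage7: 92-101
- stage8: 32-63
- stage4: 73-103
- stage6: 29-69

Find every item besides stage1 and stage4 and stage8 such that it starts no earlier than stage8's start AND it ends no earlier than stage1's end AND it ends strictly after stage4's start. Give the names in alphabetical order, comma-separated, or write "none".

stage2, stage3, stage7

Conditions: its start is no earlier than stage8's start (X.start >= 32) AND its end is no earlier than stage1's end (X.end >= 55) AND its end is strictly after stage4's start (X.end > 73).
stage2: start 73 >= 32? ✓; end 93 >= 55? ✓; end 93 > 73? ✓ → yes.
stage3: start 40 >= 32? ✓; end 74 >= 55? ✓; end 74 > 73? ✓ → yes.
stage5: start 26 >= 32? ✗; end 37 >= 55? ✗; end 37 > 73? ✗ → no.
stage6: start 29 >= 32? ✗; end 69 >= 55? ✓; end 69 > 73? ✗ → no.
stage7: start 92 >= 32? ✓; end 101 >= 55? ✓; end 101 > 73? ✓ → yes.
Result: stage2, stage3, stage7.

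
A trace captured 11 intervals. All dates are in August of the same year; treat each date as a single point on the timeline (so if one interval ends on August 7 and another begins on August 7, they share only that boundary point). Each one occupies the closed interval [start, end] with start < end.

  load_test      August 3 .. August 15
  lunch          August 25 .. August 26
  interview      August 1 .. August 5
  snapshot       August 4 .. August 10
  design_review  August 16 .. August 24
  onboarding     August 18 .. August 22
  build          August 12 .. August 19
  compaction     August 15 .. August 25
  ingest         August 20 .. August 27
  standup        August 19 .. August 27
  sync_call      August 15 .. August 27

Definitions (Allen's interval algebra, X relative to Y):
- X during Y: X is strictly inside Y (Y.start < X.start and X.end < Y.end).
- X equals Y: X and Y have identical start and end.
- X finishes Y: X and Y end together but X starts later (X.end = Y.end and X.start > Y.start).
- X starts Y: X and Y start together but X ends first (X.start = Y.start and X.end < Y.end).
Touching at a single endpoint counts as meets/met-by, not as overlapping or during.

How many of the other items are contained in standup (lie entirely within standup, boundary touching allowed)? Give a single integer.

Target standup = [August 19, August 27].
build [August 12, August 19] → meets → no.
compaction [August 15, August 25] → overlaps → no.
design_review [August 16, August 24] → overlaps → no.
ingest [August 20, August 27] → finishes → counts.
interview [August 1, August 5] → before → no.
load_test [August 3, August 15] → before → no.
lunch [August 25, August 26] → during → counts.
onboarding [August 18, August 22] → overlaps → no.
snapshot [August 4, August 10] → before → no.
sync_call [August 15, August 27] → finished-by → no.
Total: 2.

2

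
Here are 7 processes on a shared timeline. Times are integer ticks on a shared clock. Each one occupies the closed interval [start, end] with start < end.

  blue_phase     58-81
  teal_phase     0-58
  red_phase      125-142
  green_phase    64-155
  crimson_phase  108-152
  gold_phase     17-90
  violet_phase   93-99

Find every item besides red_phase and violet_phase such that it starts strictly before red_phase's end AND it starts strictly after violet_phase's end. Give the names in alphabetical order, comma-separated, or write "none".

crimson_phase

Conditions: its start is strictly before red_phase's end (X.start < 142) AND its start is strictly after violet_phase's end (X.start > 99).
blue_phase: start 58 < 142? ✓; start 58 > 99? ✗ → no.
crimson_phase: start 108 < 142? ✓; start 108 > 99? ✓ → yes.
gold_phase: start 17 < 142? ✓; start 17 > 99? ✗ → no.
green_phase: start 64 < 142? ✓; start 64 > 99? ✗ → no.
teal_phase: start 0 < 142? ✓; start 0 > 99? ✗ → no.
Result: crimson_phase.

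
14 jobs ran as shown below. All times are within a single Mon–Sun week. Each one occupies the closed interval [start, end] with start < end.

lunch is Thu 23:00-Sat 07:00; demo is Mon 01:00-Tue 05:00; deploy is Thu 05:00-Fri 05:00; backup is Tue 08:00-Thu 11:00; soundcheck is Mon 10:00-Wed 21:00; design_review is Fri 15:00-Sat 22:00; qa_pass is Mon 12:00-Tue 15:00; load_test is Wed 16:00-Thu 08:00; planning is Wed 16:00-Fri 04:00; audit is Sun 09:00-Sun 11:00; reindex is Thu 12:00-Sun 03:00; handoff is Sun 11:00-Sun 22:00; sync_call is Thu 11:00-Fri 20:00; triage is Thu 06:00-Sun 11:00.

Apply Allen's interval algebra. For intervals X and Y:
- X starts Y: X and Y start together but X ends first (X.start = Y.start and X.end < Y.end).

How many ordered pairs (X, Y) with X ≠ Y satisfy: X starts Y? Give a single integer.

1

Checking all 182 ordered pairs for relation 'starts'; matching pairs in alphabetical order:
(load_test, planning): load_test starts planning ✓
Count: 1.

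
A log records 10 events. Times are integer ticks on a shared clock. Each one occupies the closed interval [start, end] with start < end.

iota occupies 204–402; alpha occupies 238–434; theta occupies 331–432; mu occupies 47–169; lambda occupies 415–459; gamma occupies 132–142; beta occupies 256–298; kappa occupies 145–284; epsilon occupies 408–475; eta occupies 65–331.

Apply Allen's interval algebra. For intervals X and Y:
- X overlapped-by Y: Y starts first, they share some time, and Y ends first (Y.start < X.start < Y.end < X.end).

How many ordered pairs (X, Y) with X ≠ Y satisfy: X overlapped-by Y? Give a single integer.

Checking all 90 ordered pairs for relation 'overlapped-by'; matching pairs in alphabetical order:
(alpha, eta): alpha overlapped-by eta ✓
(alpha, iota): alpha overlapped-by iota ✓
(alpha, kappa): alpha overlapped-by kappa ✓
(beta, kappa): beta overlapped-by kappa ✓
(epsilon, alpha): epsilon overlapped-by alpha ✓
(epsilon, theta): epsilon overlapped-by theta ✓
(eta, mu): eta overlapped-by mu ✓
(iota, eta): iota overlapped-by eta ✓
(iota, kappa): iota overlapped-by kappa ✓
(kappa, mu): kappa overlapped-by mu ✓
(lambda, alpha): lambda overlapped-by alpha ✓
(lambda, theta): lambda overlapped-by theta ✓
(theta, iota): theta overlapped-by iota ✓
Count: 13.

13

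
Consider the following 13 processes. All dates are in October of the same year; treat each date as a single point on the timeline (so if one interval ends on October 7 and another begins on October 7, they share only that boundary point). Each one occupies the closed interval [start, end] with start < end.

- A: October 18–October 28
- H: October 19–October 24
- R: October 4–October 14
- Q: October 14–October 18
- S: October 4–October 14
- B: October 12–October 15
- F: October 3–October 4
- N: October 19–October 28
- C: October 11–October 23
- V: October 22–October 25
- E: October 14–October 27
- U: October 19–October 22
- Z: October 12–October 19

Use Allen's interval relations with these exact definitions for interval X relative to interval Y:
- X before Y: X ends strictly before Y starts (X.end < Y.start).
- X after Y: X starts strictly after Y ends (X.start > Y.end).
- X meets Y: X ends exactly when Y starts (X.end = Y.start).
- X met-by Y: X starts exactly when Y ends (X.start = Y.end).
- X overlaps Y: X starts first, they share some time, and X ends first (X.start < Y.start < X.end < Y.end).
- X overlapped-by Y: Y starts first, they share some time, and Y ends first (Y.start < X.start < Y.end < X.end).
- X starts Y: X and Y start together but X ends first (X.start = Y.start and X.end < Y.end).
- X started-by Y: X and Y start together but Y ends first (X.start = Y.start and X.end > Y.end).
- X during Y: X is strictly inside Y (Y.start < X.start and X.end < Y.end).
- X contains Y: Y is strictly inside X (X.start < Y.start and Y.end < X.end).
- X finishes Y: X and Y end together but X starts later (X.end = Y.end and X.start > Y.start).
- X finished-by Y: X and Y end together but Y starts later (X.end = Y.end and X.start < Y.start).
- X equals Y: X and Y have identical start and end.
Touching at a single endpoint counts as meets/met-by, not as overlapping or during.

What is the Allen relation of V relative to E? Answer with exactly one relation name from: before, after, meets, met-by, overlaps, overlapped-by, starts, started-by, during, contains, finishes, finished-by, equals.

V = [October 22, October 25]; E = [October 14, October 27].
Compare endpoints: V.start > E.start, V.start < E.end, V.end > E.start, V.end < E.end.
That pattern is 'during'.

during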